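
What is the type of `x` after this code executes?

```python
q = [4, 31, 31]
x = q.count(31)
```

list.count() returns int

int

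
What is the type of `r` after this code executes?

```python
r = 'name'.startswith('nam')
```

str.startswith() returns bool

bool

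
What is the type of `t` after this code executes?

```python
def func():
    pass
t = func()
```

A function with no return statement returns None

NoneType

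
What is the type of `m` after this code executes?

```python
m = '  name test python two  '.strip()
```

str.strip() returns str

str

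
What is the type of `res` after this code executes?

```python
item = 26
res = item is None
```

'is' comparison returns bool

bool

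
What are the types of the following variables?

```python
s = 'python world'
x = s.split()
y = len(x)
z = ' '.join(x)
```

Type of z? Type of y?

str.join() returns str; len() returns int

str, int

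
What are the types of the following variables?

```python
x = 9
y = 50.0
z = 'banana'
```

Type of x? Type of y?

x is int; y is float

int, float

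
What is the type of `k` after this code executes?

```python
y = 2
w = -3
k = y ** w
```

int ** negative int returns float

float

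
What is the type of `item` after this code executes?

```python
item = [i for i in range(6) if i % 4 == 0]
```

A list comprehension [...] produces a list

list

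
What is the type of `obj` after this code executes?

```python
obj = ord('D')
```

ord() returns int (Unicode code point)

int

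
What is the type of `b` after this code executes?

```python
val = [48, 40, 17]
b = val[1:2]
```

Slicing a list always returns a list

list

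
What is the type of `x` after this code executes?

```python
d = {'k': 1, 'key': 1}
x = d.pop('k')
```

dict.pop() returns the value (int)

int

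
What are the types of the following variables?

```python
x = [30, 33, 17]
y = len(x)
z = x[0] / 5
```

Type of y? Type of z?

len() returns int; int / int returns float

int, float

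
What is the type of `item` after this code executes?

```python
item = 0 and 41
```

'and' returns the first falsy value (0, which is int)

int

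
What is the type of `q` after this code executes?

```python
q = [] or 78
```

'or' returns first truthy value (78, which is int)

int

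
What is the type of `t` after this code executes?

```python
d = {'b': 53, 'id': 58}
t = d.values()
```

.values() returns a dict_values view object

dict_values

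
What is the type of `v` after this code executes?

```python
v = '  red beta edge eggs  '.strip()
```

str.strip() returns str

str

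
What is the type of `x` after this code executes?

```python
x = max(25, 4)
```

max() of ints returns int

int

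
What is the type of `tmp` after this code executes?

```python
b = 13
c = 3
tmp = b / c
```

int / int always returns float in Python 3 (13 / 3 = 4.33333)

float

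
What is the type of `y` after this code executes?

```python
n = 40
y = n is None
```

'is' comparison returns bool

bool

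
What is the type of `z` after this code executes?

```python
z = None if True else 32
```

Ternary: condition is True, if branch (None) taken → NoneType

NoneType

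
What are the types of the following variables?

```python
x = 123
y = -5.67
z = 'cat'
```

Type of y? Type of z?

y is float; z is str

float, str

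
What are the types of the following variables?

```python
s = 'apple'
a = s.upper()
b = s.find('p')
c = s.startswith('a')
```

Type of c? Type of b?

str.startswith() returns bool; str.find() returns int

bool, int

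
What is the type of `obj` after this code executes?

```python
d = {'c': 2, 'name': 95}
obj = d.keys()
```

.keys() returns a dict_keys view object

dict_keys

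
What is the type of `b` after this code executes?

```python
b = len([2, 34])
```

len() always returns int

int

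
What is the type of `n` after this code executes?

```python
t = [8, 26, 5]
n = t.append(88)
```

list.append() returns None (mutates in place)

NoneType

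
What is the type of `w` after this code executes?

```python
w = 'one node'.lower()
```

str.lower() returns str

str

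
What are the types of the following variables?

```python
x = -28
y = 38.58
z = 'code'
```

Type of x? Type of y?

x is int; y is float

int, float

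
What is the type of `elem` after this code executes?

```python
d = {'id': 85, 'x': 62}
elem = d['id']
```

Accessing dict[str, int] with key 'id' returns int value 85

int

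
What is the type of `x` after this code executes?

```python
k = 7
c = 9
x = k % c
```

int % int returns int (7 % 9 = 7)

int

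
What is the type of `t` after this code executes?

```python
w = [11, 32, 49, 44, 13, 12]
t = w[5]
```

Indexing a list of ints returns int (w[5] = 12)

int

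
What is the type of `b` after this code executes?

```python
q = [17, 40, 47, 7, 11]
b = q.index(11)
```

list.index() returns int

int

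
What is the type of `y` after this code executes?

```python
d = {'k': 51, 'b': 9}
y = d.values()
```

.values() returns a dict_values view object

dict_values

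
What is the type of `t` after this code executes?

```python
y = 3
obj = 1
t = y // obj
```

int // int returns int (3 // 1 = 3)

int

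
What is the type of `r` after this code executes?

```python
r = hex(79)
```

hex() returns str representation

str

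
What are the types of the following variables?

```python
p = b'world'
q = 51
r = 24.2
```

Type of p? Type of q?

p is bytes; q is int

bytes, int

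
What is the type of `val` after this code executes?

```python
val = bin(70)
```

bin() returns str representation

str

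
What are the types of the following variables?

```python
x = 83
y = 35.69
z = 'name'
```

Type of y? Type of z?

y is float; z is str

float, str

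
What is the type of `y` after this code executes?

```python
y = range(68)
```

range() returns a range object

range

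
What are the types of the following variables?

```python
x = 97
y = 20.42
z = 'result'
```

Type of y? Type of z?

y is float; z is str

float, str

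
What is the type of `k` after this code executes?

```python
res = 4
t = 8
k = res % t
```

int % int returns int (4 % 8 = 4)

int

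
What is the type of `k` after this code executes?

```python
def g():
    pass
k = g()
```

A function with no return statement returns None

NoneType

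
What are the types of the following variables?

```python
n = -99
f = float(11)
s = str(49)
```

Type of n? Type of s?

n is int; s is str

int, str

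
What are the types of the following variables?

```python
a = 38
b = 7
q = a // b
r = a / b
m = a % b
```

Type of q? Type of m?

int // int returns int; int % int returns int

int, int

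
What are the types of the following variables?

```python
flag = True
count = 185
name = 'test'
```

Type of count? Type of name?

count is int; name is str

int, str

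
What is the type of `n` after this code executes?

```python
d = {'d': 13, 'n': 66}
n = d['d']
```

Accessing dict[str, int] with key 'd' returns int value 13

int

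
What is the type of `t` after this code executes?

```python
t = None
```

None has type NoneType

NoneType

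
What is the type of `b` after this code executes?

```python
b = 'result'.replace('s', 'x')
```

str.replace() returns str

str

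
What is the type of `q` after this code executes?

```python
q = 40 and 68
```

'and' returns the last value when all truthy (68, which is int)

int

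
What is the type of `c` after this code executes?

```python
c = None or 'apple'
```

'or' with None returns the other value ('apple', str)

str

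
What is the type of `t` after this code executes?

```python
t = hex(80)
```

hex() returns str representation

str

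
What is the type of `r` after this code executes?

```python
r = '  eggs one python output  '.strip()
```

str.strip() returns str

str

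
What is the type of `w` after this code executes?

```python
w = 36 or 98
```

'or' returns the first truthy value (36, which is int)

int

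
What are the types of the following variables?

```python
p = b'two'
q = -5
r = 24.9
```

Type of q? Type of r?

q is int; r is float

int, float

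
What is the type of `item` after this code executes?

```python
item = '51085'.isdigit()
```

str.isdigit() returns bool

bool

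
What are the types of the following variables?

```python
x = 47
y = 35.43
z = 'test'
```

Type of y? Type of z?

y is float; z is str

float, str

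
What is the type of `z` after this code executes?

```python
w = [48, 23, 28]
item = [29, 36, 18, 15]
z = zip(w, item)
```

zip() returns a zip iterator object

zip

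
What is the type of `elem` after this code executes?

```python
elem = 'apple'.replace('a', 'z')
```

str.replace() returns str

str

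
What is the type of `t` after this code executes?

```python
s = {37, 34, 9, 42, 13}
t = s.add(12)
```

set.add() returns None (mutates in place)

NoneType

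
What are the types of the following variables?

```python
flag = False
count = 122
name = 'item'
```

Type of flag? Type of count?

flag is bool; count is int

bool, int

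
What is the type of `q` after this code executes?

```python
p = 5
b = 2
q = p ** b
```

int ** positive int returns int (5 ** 2 = 25)

int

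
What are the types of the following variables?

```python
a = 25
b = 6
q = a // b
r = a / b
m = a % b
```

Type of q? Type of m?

int // int returns int; int % int returns int

int, int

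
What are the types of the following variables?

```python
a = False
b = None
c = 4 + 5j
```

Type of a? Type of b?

a is bool; b is NoneType

bool, NoneType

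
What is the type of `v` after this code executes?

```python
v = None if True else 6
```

Ternary: condition is True, if branch (None) taken → NoneType

NoneType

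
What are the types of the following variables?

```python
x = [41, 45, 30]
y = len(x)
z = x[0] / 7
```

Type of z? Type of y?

int / int returns float; len() returns int

float, int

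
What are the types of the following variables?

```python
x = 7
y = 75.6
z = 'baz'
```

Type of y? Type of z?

y is float; z is str

float, str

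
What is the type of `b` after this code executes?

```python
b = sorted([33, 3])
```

sorted() always returns list

list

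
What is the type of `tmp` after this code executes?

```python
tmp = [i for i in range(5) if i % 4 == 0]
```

A list comprehension [...] produces a list

list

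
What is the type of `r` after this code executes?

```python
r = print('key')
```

print() returns None

NoneType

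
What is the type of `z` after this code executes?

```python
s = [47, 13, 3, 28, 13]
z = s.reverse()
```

list.reverse() returns None

NoneType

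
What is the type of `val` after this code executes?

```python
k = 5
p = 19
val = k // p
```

int // int returns int (5 // 19 = 0)

int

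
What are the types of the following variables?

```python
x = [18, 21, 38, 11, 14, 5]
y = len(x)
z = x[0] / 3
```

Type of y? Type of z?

len() returns int; int / int returns float

int, float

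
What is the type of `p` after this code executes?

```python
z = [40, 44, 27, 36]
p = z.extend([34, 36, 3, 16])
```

list.extend() returns None

NoneType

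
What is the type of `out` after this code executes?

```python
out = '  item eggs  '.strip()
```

str.strip() returns str

str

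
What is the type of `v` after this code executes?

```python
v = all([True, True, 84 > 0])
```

all() returns bool

bool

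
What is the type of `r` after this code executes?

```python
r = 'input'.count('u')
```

str.count() returns int

int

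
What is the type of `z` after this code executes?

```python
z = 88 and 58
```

'and' returns the last value when all truthy (58, which is int)

int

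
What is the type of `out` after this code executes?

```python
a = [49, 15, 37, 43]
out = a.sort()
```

list.sort() returns None (sorts in place)

NoneType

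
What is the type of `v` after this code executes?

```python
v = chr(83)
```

chr() returns str (single character)

str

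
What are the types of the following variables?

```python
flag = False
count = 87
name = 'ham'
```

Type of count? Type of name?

count is int; name is str

int, str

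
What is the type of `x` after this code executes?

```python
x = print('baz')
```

print() returns None

NoneType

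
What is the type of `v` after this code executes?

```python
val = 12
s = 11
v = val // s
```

int // int returns int (12 // 11 = 1)

int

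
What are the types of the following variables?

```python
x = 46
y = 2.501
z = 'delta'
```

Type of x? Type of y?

x is int; y is float

int, float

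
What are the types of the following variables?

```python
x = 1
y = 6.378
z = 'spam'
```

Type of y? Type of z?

y is float; z is str

float, str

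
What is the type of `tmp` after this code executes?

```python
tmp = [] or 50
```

'or' returns first truthy value (50, which is int)

int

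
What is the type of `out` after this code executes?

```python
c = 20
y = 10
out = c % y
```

int % int returns int (20 % 10 = 0)

int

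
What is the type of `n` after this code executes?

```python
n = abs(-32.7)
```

abs() of float returns float

float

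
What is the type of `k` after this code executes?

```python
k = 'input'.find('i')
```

str.find() returns int (index, or -1)

int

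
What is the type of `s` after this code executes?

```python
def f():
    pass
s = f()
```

A function with no return statement returns None

NoneType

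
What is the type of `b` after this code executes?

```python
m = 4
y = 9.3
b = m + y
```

int + float returns float (4 + 9.3 = 13.3)

float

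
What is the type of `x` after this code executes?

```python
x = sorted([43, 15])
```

sorted() always returns list

list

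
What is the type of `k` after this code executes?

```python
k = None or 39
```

'or' with None returns the other value (39, int)

int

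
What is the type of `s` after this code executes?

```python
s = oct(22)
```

oct() returns str representation

str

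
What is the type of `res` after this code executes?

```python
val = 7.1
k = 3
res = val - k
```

float - int returns float (7.1 - 3 = 4.1)

float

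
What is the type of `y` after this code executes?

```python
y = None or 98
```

'or' with None returns the other value (98, int)

int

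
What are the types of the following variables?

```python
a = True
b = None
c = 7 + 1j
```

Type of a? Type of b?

a is bool; b is NoneType

bool, NoneType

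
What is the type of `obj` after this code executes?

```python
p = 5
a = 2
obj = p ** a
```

int ** positive int returns int (5 ** 2 = 25)

int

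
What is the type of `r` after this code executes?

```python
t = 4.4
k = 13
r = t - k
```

float - int returns float (4.4 - 13 = -8.6)

float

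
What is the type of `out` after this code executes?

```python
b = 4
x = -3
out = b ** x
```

int ** negative int returns float

float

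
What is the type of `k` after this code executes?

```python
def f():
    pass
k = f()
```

A function with no return statement returns None

NoneType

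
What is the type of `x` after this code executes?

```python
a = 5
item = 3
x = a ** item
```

int ** positive int returns int (5 ** 3 = 125)

int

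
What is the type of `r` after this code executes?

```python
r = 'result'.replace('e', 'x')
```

str.replace() returns str

str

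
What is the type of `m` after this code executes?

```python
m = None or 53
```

'or' with None returns the other value (53, int)

int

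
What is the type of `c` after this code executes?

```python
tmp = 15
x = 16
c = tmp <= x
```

Comparison operators return bool

bool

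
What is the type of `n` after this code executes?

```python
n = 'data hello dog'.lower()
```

str.lower() returns str

str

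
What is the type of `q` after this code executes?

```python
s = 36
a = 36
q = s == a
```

Equality comparison returns bool

bool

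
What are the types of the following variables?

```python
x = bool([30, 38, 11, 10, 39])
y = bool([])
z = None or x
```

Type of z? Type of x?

None or <bool> returns the bool; bool() returns bool

bool, bool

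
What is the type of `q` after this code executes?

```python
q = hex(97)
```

hex() returns str representation

str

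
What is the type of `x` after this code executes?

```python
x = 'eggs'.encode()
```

str.encode() returns bytes

bytes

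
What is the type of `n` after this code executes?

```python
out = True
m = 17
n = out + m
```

bool + int returns int (True is 1, so 1 + 17 = 18)

int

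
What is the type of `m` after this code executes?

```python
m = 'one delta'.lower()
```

str.lower() returns str

str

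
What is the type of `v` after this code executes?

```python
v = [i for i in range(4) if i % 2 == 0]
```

A list comprehension [...] produces a list

list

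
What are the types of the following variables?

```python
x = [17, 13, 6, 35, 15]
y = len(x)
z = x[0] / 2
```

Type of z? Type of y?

int / int returns float; len() returns int

float, int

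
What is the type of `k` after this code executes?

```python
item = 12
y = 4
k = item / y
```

int / int always returns float in Python 3 (12 / 4 = 3)

float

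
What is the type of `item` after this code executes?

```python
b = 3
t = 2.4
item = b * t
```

int * float returns float (3 * 2.4 = 7.2)

float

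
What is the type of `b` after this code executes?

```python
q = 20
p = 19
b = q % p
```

int % int returns int (20 % 19 = 1)

int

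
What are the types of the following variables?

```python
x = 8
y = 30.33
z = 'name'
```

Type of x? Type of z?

x is int; z is str

int, str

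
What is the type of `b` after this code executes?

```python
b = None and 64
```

'and' returns first falsy value (None)

NoneType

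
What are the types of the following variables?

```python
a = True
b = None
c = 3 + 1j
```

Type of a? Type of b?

a is bool; b is NoneType

bool, NoneType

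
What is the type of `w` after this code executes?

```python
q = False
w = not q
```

'not' always returns bool

bool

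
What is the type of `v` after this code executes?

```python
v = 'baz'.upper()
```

str.upper() returns str

str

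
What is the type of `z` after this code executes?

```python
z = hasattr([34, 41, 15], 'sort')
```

hasattr() returns bool

bool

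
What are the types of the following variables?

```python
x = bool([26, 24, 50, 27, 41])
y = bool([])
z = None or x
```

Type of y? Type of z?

bool() returns bool; None or <bool> returns the bool

bool, bool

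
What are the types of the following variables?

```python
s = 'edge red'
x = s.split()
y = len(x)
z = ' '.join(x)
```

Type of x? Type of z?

str.split() returns list; str.join() returns str

list, str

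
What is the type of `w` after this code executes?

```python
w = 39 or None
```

'or' returns first truthy value (39, int)

int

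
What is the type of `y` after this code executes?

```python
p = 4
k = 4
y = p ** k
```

int ** positive int returns int (4 ** 4 = 256)

int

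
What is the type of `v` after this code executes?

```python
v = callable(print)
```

callable() returns bool

bool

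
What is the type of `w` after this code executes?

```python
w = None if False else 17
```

Ternary: condition is False, else branch (17) taken → int

int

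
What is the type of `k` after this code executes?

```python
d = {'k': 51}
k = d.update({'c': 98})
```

dict.update() returns None

NoneType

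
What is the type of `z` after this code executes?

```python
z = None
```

None has type NoneType

NoneType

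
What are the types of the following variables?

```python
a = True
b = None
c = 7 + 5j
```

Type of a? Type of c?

a is bool; c is complex

bool, complex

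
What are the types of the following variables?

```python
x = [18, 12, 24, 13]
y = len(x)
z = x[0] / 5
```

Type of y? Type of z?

len() returns int; int / int returns float

int, float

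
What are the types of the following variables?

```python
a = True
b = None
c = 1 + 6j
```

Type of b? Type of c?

b is NoneType; c is complex

NoneType, complex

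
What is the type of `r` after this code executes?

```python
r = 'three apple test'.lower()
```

str.lower() returns str

str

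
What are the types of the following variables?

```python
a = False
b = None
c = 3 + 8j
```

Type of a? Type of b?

a is bool; b is NoneType

bool, NoneType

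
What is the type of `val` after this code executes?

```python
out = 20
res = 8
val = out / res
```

int / int always returns float in Python 3 (20 / 8 = 2.5)

float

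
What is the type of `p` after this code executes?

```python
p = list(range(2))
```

list(range(...)) returns list

list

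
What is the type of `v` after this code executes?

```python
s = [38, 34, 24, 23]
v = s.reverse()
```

list.reverse() returns None

NoneType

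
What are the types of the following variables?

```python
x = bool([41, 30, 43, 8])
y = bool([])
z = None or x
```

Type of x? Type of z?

bool() returns bool; None or <bool> returns the bool

bool, bool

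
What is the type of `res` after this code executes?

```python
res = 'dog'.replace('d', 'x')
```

str.replace() returns str

str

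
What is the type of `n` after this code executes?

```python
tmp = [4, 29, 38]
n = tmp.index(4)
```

list.index() returns int

int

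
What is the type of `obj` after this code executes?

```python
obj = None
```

None has type NoneType

NoneType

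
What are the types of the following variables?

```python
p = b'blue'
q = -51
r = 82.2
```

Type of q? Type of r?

q is int; r is float

int, float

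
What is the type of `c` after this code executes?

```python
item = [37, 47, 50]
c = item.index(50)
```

list.index() returns int

int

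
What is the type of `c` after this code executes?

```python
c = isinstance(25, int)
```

isinstance() returns bool

bool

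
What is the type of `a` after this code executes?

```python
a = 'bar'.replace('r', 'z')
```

str.replace() returns str

str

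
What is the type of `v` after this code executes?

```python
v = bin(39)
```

bin() returns str representation

str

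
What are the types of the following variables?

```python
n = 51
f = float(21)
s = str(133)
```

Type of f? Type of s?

f is float; s is str

float, str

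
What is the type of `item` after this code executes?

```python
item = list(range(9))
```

list(range(...)) returns list

list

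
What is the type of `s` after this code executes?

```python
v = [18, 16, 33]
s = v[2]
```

Indexing a list of ints returns int (v[2] = 33)

int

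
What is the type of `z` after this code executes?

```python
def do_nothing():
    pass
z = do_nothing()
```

A function with no return statement returns None

NoneType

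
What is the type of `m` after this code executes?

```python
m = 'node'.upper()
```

str.upper() returns str

str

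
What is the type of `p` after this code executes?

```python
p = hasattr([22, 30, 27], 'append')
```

hasattr() returns bool

bool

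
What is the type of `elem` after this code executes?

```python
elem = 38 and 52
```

'and' returns the last value when all truthy (52, which is int)

int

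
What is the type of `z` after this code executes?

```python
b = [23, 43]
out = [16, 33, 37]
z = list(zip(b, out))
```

list(zip(...)) returns a list of tuples

list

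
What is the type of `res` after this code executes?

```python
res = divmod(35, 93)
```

divmod() returns a tuple (quotient, remainder)

tuple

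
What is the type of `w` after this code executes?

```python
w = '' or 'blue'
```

'or' returns first truthy value ('blue', which is str)

str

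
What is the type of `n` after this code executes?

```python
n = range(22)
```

range() returns a range object

range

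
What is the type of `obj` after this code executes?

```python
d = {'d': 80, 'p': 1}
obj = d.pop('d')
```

dict.pop() returns the value (int)

int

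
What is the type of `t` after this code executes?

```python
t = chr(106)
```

chr() returns str (single character)

str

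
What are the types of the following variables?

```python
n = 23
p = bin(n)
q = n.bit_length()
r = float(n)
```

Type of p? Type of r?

bin() returns str; float() returns float

str, float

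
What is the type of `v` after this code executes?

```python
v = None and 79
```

'and' returns first falsy value (None)

NoneType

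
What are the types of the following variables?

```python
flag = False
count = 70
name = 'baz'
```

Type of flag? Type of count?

flag is bool; count is int

bool, int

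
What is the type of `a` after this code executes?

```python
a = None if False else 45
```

Ternary: condition is False, else branch (45) taken → int

int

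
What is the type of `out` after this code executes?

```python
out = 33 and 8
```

'and' returns the last value when all truthy (8, which is int)

int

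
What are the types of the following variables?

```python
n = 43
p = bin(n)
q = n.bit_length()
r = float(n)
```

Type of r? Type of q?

float() returns float; int.bit_length() returns int

float, int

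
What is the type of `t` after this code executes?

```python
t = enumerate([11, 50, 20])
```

enumerate() returns an enumerate iterator object

enumerate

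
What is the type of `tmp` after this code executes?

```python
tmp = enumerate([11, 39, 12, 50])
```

enumerate() returns an enumerate iterator object

enumerate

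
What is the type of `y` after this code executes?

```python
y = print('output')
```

print() returns None

NoneType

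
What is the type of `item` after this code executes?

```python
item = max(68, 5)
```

max() of ints returns int

int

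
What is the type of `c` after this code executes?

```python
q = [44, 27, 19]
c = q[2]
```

Indexing a list of ints returns int (q[2] = 19)

int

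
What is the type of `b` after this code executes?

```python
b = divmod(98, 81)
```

divmod() returns a tuple (quotient, remainder)

tuple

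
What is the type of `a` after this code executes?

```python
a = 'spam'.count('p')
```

str.count() returns int

int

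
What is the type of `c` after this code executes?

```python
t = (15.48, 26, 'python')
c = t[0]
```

Index 0 of tuple is 15.48 which is float

float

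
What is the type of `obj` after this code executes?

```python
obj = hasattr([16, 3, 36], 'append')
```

hasattr() returns bool

bool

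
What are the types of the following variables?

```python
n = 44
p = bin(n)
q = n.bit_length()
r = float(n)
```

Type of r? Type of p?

float() returns float; bin() returns str

float, str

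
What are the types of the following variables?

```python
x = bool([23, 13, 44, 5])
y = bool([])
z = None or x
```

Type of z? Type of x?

None or <bool> returns the bool; bool() returns bool

bool, bool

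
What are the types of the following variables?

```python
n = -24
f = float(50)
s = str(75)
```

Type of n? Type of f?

n is int; f is float

int, float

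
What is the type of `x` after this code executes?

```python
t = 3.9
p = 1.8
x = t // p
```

float // float returns float (floor division preserves float type)

float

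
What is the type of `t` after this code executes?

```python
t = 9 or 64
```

'or' returns the first truthy value (9, which is int)

int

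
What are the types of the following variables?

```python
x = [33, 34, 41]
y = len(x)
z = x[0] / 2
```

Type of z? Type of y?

int / int returns float; len() returns int

float, int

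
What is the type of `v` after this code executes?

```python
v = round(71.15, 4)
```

round() with ndigits arg returns float

float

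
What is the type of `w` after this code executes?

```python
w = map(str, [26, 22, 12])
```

map() returns a map iterator object

map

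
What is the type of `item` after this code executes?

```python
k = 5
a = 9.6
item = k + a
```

int + float returns float (5 + 9.6 = 14.6)

float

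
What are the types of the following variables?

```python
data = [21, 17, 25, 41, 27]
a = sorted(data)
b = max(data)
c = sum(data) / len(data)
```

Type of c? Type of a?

int / int returns float; sorted() returns list

float, list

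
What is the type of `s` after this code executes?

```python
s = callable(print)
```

callable() returns bool

bool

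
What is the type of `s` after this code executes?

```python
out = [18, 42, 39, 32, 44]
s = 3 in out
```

'in' operator returns bool

bool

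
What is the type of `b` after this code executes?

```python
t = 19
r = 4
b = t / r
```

int / int always returns float in Python 3 (19 / 4 = 4.75)

float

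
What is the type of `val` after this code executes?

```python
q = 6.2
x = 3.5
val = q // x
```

float // float returns float (floor division preserves float type)

float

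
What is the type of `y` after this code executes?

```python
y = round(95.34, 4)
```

round() with ndigits arg returns float

float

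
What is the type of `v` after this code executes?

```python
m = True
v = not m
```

'not' always returns bool

bool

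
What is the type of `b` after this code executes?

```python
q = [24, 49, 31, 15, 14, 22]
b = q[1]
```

Indexing a list of ints returns int (q[1] = 49)

int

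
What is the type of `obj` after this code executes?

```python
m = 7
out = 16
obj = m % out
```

int % int returns int (7 % 16 = 7)

int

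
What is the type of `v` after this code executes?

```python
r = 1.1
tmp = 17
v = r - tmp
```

float - int returns float (1.1 - 17 = -15.9)

float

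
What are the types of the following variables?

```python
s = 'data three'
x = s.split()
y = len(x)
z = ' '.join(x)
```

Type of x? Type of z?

str.split() returns list; str.join() returns str

list, str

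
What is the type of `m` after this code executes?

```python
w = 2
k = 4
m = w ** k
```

int ** positive int returns int (2 ** 4 = 16)

int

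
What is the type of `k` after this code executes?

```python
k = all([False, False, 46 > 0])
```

all() returns bool

bool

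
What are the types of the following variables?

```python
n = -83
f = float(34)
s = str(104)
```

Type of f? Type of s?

f is float; s is str

float, str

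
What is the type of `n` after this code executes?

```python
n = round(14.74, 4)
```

round() with ndigits arg returns float

float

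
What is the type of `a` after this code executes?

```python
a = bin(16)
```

bin() returns str representation

str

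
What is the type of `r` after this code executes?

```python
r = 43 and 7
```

'and' returns the last value when all truthy (7, which is int)

int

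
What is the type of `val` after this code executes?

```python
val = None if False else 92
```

Ternary: condition is False, else branch (92) taken → int

int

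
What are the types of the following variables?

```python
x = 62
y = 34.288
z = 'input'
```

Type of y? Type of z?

y is float; z is str

float, str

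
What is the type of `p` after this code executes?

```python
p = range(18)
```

range() returns a range object

range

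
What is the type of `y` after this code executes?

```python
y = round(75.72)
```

round() with no ndigits arg returns int

int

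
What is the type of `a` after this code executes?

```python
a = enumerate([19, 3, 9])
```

enumerate() returns an enumerate iterator object

enumerate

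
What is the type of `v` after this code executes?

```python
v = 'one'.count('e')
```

str.count() returns int

int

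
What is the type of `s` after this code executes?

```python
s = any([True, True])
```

any() returns bool

bool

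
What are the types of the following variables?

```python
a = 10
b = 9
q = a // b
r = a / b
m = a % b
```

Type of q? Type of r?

int // int returns int; int / int returns float

int, float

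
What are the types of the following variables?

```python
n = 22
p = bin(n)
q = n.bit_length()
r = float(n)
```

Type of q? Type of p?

int.bit_length() returns int; bin() returns str

int, str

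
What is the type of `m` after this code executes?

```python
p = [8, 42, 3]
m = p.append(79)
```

list.append() returns None (mutates in place)

NoneType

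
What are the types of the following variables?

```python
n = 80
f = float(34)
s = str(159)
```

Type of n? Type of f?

n is int; f is float

int, float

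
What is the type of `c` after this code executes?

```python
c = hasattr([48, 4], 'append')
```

hasattr() returns bool

bool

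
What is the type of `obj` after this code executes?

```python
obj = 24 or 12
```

'or' returns the first truthy value (24, which is int)

int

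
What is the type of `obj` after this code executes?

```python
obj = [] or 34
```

'or' returns first truthy value (34, which is int)

int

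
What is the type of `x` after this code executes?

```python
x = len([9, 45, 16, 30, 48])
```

len() always returns int

int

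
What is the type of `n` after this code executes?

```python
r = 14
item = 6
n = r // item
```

int // int returns int (14 // 6 = 2)

int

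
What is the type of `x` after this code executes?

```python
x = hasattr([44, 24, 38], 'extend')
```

hasattr() returns bool

bool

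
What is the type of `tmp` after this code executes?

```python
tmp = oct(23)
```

oct() returns str representation

str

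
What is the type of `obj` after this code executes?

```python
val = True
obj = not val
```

'not' always returns bool

bool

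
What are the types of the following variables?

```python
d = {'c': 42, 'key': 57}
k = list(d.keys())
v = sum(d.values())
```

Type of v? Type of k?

sum of int values returns int; list(...) returns list

int, list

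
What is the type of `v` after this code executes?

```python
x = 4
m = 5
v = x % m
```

int % int returns int (4 % 5 = 4)

int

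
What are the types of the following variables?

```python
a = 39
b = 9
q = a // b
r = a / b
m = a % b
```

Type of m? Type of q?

int % int returns int; int // int returns int

int, int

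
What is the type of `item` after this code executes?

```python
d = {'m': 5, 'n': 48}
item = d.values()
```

.values() returns a dict_values view object

dict_values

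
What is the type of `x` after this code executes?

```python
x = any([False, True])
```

any() returns bool

bool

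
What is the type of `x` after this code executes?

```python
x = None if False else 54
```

Ternary: condition is False, else branch (54) taken → int

int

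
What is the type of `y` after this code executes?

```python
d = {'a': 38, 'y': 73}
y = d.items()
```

dict.items() returns a dict_items view

dict_items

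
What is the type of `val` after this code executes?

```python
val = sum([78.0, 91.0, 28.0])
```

sum() of floats returns float

float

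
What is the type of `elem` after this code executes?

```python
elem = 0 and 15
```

'and' returns the first falsy value (0, which is int)

int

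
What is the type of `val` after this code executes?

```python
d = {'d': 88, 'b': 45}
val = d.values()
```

.values() returns a dict_values view object

dict_values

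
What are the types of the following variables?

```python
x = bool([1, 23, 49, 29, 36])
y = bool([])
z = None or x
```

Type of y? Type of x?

bool() returns bool; bool() returns bool

bool, bool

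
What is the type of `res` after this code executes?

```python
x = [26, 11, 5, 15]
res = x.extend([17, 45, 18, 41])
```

list.extend() returns None

NoneType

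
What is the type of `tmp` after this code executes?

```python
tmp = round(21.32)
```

round() with no ndigits arg returns int

int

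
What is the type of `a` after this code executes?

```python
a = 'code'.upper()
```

str.upper() returns str

str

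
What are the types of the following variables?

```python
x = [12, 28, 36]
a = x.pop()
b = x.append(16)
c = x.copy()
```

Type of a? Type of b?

list.pop() returns the element (int); list.append() returns None

int, NoneType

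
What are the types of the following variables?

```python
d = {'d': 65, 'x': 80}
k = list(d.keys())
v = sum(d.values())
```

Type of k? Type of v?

list(...) returns list; sum of int values returns int

list, int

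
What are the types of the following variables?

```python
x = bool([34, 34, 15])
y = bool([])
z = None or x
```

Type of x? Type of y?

bool() returns bool; bool() returns bool

bool, bool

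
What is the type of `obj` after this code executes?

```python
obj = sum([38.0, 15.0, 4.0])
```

sum() of floats returns float

float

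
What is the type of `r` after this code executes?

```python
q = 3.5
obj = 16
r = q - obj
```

float - int returns float (3.5 - 16 = -12.5)

float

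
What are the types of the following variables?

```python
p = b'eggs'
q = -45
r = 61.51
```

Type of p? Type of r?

p is bytes; r is float

bytes, float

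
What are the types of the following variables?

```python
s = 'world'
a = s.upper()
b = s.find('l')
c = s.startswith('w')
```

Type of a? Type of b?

str.upper() returns str; str.find() returns int

str, int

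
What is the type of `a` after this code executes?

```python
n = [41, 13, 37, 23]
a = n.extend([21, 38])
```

list.extend() returns None

NoneType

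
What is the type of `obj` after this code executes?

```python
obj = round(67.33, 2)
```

round() with ndigits arg returns float

float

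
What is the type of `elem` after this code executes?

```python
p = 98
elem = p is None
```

'is' comparison returns bool

bool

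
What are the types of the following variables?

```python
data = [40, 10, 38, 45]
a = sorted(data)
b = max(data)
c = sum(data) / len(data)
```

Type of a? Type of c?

sorted() returns list; int / int returns float

list, float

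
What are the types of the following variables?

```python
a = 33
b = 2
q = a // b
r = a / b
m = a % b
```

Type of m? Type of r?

int % int returns int; int / int returns float

int, float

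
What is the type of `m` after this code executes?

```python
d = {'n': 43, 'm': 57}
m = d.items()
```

dict.items() returns a dict_items view

dict_items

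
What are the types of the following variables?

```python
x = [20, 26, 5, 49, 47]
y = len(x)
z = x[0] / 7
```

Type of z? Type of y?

int / int returns float; len() returns int

float, int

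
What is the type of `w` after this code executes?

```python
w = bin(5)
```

bin() returns str representation

str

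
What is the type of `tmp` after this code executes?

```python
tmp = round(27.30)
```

round() with no ndigits arg returns int

int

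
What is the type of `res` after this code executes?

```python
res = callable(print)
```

callable() returns bool

bool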